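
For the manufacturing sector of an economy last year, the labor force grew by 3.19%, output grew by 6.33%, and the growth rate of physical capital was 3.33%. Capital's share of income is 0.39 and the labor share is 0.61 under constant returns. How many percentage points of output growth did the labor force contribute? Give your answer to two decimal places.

1.95

Labor's share = 1 − 0.39 = 0.61.
Contribution = share × growth = 0.61 × 3.19 = 1.9459 pp.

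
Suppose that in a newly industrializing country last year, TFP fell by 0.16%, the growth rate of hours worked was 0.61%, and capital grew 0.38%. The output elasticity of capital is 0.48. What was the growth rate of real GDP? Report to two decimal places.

Real GDP growth was 0.34%.

Labor's share = 1 − 0.48 = 0.52.
Capital: 0.48 × 0.38 = 0.1824 pp.
Hours worked: 0.52 × 0.61 = 0.3172 pp.
Output growth = -0.16 + 0.4996 = 0.3396%.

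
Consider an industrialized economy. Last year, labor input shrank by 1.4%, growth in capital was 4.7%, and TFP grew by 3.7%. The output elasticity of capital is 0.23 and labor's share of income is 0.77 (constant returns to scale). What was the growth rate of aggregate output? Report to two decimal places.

Labor's share = 1 − 0.23 = 0.77.
Capital: 0.23 × 4.7 = 1.081 pp.
Labor input: 0.77 × (-1.4) = -1.078 pp.
Output growth = 3.7 + 0.003 = 3.703%.

3.70%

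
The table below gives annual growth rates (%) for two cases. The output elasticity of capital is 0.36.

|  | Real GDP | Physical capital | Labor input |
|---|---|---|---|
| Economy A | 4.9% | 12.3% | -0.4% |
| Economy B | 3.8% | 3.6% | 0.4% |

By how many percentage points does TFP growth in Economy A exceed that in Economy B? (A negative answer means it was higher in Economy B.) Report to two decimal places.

-1.52 percentage points

Labor's share = 1 − 0.36 = 0.64.
Economy A: TFP = 4.9 − 4.428 + 0.256 = 0.728%.
Economy B: TFP = 3.8 − 1.296 − 0.256 = 2.248%.
Difference = 0.728 − (2.248) = -1.52 pp.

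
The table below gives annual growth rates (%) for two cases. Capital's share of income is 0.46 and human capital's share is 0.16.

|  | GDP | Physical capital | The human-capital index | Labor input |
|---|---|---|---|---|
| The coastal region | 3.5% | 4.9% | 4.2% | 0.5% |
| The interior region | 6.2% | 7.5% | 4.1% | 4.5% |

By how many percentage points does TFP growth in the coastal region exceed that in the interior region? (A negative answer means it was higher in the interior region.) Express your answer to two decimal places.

0.00 percentage points

Labor's share = 1 − 0.46 − 0.16 = 0.38.
The coastal region: TFP = 3.5 − 2.254 − 0.672 − 0.19 = 0.384%.
The interior region: TFP = 6.2 − 3.45 − 0.656 − 1.71 = 0.384%.
Difference = 0.384 − (0.384) = 0 pp.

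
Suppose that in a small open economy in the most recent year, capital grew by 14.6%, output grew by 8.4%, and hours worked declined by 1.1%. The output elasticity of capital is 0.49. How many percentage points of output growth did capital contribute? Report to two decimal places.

7.15 percentage points

Contribution = share × growth = 0.49 × 14.6 = 7.154 pp.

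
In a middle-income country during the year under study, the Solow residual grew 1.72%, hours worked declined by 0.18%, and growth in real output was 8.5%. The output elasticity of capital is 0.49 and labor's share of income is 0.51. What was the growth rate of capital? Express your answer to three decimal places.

Labor's share = 1 − 0.49 = 0.51.
gY = gA + 0.51×(-0.18) + 0.49×g.
0.49×g = 8.5 − 1.72 + 0.0918 = 6.8718.
g = 6.8718 / 0.49 = 14.02408%.

Capital grew 14.024%.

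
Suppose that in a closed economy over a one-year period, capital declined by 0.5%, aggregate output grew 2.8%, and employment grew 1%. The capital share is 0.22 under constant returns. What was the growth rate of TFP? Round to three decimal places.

2.130%

Labor's share = 1 − 0.22 = 0.78.
Capital: 0.22 × (-0.5) = -0.11 pp.
Employment: 0.78 × 1 = 0.78 pp.
TFP growth = 2.8 − 0.67 = 2.13%.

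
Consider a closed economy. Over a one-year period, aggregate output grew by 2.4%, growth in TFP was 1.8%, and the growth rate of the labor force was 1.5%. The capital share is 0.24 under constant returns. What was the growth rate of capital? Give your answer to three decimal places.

Labor's share = 1 − 0.24 = 0.76.
gY = gA + 0.76×1.5 + 0.24×g.
0.24×g = 2.4 − 1.8 − 1.14 = -0.54.
g = -0.54 / 0.24 = -2.25%.

-2.250%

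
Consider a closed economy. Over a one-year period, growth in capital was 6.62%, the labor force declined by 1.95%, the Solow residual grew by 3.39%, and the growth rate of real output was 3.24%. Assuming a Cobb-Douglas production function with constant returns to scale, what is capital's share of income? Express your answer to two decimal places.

0.21

gY = gA + α·gK + (1−α)·gL, so gY − gA − gL = α(gK − gL).
3.24 − 3.39 + 1.95 = α × (6.62 − (-1.95)).
1.8 = 8.57 α, so α = 0.21.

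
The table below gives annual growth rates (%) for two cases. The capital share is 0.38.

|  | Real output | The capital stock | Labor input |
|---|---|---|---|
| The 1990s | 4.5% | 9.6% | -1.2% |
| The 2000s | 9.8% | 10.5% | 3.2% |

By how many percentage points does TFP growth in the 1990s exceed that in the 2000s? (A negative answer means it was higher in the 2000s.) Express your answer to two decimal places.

Labor's share = 1 − 0.38 = 0.62.
The 1990s: TFP = 4.5 − 3.648 + 0.744 = 1.596%.
The 2000s: TFP = 9.8 − 3.99 − 1.984 = 3.826%.
Difference = 1.596 − (3.826) = -2.23 pp.

-2.23 percentage points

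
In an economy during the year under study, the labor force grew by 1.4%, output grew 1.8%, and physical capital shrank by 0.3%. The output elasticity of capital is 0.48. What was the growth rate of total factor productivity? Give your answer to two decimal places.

Total factor productivity grew 1.22%.

Labor's share = 1 − 0.48 = 0.52.
Physical capital: 0.48 × (-0.3) = -0.144 pp.
The labor force: 0.52 × 1.4 = 0.728 pp.
TFP growth = 1.8 − 0.584 = 1.216%.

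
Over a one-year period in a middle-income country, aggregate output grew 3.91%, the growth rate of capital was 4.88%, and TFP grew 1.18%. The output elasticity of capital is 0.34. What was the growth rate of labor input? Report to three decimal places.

Labor's share = 1 − 0.34 = 0.66.
gY = gA + 0.34×4.88 + 0.66×g.
0.66×g = 3.91 − 1.18 − 1.6592 = 1.0708.
g = 1.0708 / 0.66 = 1.62242%.

1.622%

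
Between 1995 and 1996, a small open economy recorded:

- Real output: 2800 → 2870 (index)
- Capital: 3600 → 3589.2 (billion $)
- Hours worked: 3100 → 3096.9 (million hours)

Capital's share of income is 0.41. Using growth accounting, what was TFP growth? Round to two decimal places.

Real output growth = (2870 − 2800) / 2800 = 2.5%.
Capital growth = (3589.2 − 3600) / 3600 = -0.3%.
Hours worked growth = (3096.9 − 3100) / 3100 = -0.1%.
Labor's share = 1 − 0.41 = 0.59.
Capital: 0.41 × (-0.3) = -0.123 pp.
Hours worked: 0.59 × (-0.1) = -0.059 pp.
TFP growth = 2.5 + 0.182 = 2.682%.

2.68%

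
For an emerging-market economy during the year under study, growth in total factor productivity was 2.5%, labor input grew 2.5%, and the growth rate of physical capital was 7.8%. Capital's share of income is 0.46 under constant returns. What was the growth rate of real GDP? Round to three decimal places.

Real GDP grew 7.438%.

Labor's share = 1 − 0.46 = 0.54.
Physical capital: 0.46 × 7.8 = 3.588 pp.
Labor input: 0.54 × 2.5 = 1.35 pp.
Output growth = 2.5 + 4.938 = 7.438%.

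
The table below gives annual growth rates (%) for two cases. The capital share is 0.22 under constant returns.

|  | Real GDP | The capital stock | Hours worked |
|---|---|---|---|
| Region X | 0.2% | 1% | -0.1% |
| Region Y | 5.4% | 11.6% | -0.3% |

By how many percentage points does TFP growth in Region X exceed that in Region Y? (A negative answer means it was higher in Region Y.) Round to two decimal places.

Labor's share = 1 − 0.22 = 0.78.
Region X: TFP = 0.2 − 0.22 + 0.078 = 0.058%.
Region Y: TFP = 5.4 − 2.552 + 0.234 = 3.082%.
Difference = 0.058 − (3.082) = -3.024 pp.

-3.02 percentage points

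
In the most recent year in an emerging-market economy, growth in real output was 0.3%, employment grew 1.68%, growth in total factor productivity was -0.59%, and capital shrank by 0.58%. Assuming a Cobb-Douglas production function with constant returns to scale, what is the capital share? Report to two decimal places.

gY = gA + α·gK + (1−α)·gL, so gY − gA − gL = α(gK − gL).
0.3 + 0.59 − 1.68 = α × (-0.58 − 1.68).
-0.79 = -2.26 α, so α = 0.3496.

The capital share is 0.35.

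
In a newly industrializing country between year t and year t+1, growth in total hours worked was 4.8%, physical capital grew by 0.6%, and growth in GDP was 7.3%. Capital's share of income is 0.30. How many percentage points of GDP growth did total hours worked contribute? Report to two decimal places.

Labor's share = 1 − 0.3 = 0.7.
Contribution = share × growth = 0.7 × 4.8 = 3.36 pp.

3.36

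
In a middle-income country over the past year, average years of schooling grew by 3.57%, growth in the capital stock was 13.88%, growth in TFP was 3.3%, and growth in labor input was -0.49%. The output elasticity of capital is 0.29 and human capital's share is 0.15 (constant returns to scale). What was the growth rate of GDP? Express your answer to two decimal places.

Labor's share = 1 − 0.29 − 0.15 = 0.56.
The capital stock: 0.29 × 13.88 = 4.0252 pp.
Average years of schooling: 0.15 × 3.57 = 0.5355 pp.
Labor input: 0.56 × (-0.49) = -0.2744 pp.
Output growth = 3.3 + 4.2863 = 7.5863%.

GDP grew 7.59%.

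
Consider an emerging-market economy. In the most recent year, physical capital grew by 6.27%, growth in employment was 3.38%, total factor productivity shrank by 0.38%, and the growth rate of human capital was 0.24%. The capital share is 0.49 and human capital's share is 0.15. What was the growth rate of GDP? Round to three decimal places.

Labor's share = 1 − 0.49 − 0.15 = 0.36.
Physical capital: 0.49 × 6.27 = 3.0723 pp.
Human capital: 0.15 × 0.24 = 0.036 pp.
Employment: 0.36 × 3.38 = 1.2168 pp.
Output growth = -0.38 + 4.3251 = 3.9451%.

GDP growth was 3.945%.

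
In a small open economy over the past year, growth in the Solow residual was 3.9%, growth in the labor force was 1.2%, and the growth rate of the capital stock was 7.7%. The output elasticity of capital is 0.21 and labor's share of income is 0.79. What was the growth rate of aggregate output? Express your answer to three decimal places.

Labor's share = 1 − 0.21 = 0.79.
The capital stock: 0.21 × 7.7 = 1.617 pp.
The labor force: 0.79 × 1.2 = 0.948 pp.
Output growth = 3.9 + 2.565 = 6.465%.

6.465%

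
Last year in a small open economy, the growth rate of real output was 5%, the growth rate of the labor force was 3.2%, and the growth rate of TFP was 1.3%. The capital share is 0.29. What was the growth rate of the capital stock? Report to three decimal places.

The capital stock grew 4.924%.

Labor's share = 1 − 0.29 = 0.71.
gY = gA + 0.71×3.2 + 0.29×g.
0.29×g = 5 − 1.3 − 2.272 = 1.428.
g = 1.428 / 0.29 = 4.92414%.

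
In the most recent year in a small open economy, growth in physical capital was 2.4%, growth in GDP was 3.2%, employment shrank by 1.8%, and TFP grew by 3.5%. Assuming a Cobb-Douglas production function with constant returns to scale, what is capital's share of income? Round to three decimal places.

Capital's share of income is 0.357.

gY = gA + α·gK + (1−α)·gL, so gY − gA − gL = α(gK − gL).
3.2 − 3.5 + 1.8 = α × (2.4 − (-1.8)).
1.5 = 4.2 α, so α = 0.35714.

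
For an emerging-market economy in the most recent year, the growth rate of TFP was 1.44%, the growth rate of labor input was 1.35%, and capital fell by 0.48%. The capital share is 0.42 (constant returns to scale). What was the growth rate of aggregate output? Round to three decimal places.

Labor's share = 1 − 0.42 = 0.58.
Capital: 0.42 × (-0.48) = -0.2016 pp.
Labor input: 0.58 × 1.35 = 0.783 pp.
Output growth = 1.44 + 0.5814 = 2.0214%.

2.021%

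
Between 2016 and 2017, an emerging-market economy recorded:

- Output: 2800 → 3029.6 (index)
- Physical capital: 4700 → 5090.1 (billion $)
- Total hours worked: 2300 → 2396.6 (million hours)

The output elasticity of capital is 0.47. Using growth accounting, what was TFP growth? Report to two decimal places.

Output growth = (3029.6 − 2800) / 2800 = 8.2%.
Physical capital growth = (5090.1 − 4700) / 4700 = 8.3%.
Total hours worked growth = (2396.6 − 2300) / 2300 = 4.2%.
Labor's share = 1 − 0.47 = 0.53.
Physical capital: 0.47 × 8.3 = 3.901 pp.
Total hours worked: 0.53 × 4.2 = 2.226 pp.
TFP growth = 8.2 − 6.127 = 2.073%.

2.07%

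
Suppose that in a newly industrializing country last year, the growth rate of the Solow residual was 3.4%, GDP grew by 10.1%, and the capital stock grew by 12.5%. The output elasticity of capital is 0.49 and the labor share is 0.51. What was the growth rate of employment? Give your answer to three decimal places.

1.127%

Labor's share = 1 − 0.49 = 0.51.
gY = gA + 0.49×12.5 + 0.51×g.
0.51×g = 10.1 − 3.4 − 6.125 = 0.575.
g = 0.575 / 0.51 = 1.12745%.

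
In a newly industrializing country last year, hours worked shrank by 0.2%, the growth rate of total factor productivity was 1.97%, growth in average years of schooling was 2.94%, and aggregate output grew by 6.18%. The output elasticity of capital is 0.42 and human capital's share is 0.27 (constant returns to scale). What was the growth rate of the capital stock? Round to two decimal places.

8.28%

Labor's share = 1 − 0.42 − 0.27 = 0.31.
gY = gA + 0.27×2.94 + 0.31×(-0.2) + 0.42×g.
0.42×g = 6.18 − 1.97 − 0.7318 = 3.4782.
g = 3.4782 / 0.42 = 8.2814%.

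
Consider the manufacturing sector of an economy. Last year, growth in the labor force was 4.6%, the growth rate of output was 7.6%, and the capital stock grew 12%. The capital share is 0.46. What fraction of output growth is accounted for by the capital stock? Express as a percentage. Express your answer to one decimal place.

The capital stock contributed 0.46 × 12 = 5.52 pp.
Share of growth = 5.52 / 7.6 × 100 = 72.632%.

The capital stock accounted for 72.6% of growth.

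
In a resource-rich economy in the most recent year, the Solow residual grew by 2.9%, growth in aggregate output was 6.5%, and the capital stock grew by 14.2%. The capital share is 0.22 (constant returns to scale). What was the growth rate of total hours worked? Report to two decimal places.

0.61%

Labor's share = 1 − 0.22 = 0.78.
gY = gA + 0.22×14.2 + 0.78×g.
0.78×g = 6.5 − 2.9 − 3.124 = 0.476.
g = 0.476 / 0.78 = 0.6103%.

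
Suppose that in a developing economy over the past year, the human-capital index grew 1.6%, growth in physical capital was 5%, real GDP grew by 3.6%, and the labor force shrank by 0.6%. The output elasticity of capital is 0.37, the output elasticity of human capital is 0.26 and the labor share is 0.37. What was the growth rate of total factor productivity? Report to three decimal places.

Labor's share = 1 − 0.37 − 0.26 = 0.37.
Physical capital: 0.37 × 5 = 1.85 pp.
The human-capital index: 0.26 × 1.6 = 0.416 pp.
The labor force: 0.37 × (-0.6) = -0.222 pp.
TFP growth = 3.6 − 2.044 = 1.556%.

Total factor productivity grew 1.556%.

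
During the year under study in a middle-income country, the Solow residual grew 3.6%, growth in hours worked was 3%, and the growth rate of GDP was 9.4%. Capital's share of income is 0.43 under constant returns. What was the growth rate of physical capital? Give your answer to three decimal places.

9.512%

Labor's share = 1 − 0.43 = 0.57.
gY = gA + 0.57×3 + 0.43×g.
0.43×g = 9.4 − 3.6 − 1.71 = 4.09.
g = 4.09 / 0.43 = 9.51163%.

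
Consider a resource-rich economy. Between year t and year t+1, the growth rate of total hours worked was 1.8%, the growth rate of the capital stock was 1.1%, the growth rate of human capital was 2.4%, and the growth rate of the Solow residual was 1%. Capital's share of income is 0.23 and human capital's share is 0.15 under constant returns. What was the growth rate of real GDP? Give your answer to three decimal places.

Labor's share = 1 − 0.23 − 0.15 = 0.62.
The capital stock: 0.23 × 1.1 = 0.253 pp.
Human capital: 0.15 × 2.4 = 0.36 pp.
Total hours worked: 0.62 × 1.8 = 1.116 pp.
Output growth = 1 + 1.729 = 2.729%.

2.729%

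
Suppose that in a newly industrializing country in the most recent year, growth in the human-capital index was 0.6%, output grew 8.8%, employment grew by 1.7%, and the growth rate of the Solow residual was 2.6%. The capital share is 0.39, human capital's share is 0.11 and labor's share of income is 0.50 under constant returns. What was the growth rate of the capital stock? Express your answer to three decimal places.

Labor's share = 1 − 0.39 − 0.11 = 0.5.
gY = gA + 0.11×0.6 + 0.5×1.7 + 0.39×g.
0.39×g = 8.8 − 2.6 − 0.916 = 5.284.
g = 5.284 / 0.39 = 13.54872%.

13.549%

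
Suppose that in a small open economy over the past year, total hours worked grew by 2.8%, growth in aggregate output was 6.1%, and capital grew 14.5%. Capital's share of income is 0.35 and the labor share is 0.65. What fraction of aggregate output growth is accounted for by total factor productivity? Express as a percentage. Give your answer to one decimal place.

Labor's share = 1 − 0.35 = 0.65.
Capital: 0.35 × 14.5 = 5.075 pp.
Total hours worked: 0.65 × 2.8 = 1.82 pp.
TFP growth = 6.1 − 6.895 = -0.795%.
TFP share of growth = -0.795 / 6.1 × 100 = -13.033%.

-13.0%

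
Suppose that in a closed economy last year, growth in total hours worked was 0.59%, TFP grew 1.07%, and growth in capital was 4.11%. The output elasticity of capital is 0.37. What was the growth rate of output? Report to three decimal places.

2.962%

Labor's share = 1 − 0.37 = 0.63.
Capital: 0.37 × 4.11 = 1.5207 pp.
Total hours worked: 0.63 × 0.59 = 0.3717 pp.
Output growth = 1.07 + 1.8924 = 2.9624%.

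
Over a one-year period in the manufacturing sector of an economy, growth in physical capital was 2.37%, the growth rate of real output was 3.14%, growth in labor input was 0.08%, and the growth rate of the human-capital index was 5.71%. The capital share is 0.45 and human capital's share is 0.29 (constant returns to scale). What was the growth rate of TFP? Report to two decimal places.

Labor's share = 1 − 0.45 − 0.29 = 0.26.
Physical capital: 0.45 × 2.37 = 1.0665 pp.
The human-capital index: 0.29 × 5.71 = 1.6559 pp.
Labor input: 0.26 × 0.08 = 0.0208 pp.
TFP growth = 3.14 − 2.7432 = 0.3968%.

TFP growth was 0.40%.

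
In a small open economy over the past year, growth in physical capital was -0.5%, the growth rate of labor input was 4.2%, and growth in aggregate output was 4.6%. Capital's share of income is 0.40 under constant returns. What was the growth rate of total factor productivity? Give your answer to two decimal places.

Labor's share = 1 − 0.4 = 0.6.
Physical capital: 0.4 × (-0.5) = -0.2 pp.
Labor input: 0.6 × 4.2 = 2.52 pp.
TFP growth = 4.6 − 2.32 = 2.28%.

2.28%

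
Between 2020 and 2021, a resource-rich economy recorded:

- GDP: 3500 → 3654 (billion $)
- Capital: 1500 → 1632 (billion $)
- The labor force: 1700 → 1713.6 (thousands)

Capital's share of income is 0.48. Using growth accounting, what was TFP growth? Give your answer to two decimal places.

GDP growth = (3654 − 3500) / 3500 = 4.4%.
Capital growth = (1632 − 1500) / 1500 = 8.8%.
The labor force growth = (1713.6 − 1700) / 1700 = 0.8%.
Labor's share = 1 − 0.48 = 0.52.
Capital: 0.48 × 8.8 = 4.224 pp.
The labor force: 0.52 × 0.8 = 0.416 pp.
TFP growth = 4.4 − 4.64 = -0.24%.

-0.24%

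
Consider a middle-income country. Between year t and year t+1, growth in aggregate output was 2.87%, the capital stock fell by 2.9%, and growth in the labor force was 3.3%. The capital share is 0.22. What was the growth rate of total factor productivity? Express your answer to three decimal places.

0.934%

Labor's share = 1 − 0.22 = 0.78.
The capital stock: 0.22 × (-2.9) = -0.638 pp.
The labor force: 0.78 × 3.3 = 2.574 pp.
TFP growth = 2.87 − 1.936 = 0.934%.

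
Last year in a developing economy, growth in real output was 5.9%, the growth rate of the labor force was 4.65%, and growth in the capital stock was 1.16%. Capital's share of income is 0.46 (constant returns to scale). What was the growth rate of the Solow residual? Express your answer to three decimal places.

The Solow residual growth was 2.855%.

Labor's share = 1 − 0.46 = 0.54.
The capital stock: 0.46 × 1.16 = 0.5336 pp.
The labor force: 0.54 × 4.65 = 2.511 pp.
TFP growth = 5.9 − 3.0446 = 2.8554%.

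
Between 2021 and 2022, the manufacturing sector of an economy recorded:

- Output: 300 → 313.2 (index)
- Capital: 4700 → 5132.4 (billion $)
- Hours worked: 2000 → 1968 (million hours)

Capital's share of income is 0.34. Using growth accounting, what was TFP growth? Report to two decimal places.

TFP grew 2.33%.

Output growth = (313.2 − 300) / 300 = 4.4%.
Capital growth = (5132.4 − 4700) / 4700 = 9.2%.
Hours worked growth = (1968 − 2000) / 2000 = -1.6%.
Labor's share = 1 − 0.34 = 0.66.
Capital: 0.34 × 9.2 = 3.128 pp.
Hours worked: 0.66 × (-1.6) = -1.056 pp.
TFP growth = 4.4 − 2.072 = 2.328%.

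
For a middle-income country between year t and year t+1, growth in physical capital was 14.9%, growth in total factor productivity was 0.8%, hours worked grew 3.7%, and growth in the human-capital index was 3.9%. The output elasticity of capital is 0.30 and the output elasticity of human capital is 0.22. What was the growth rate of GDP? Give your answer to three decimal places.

Labor's share = 1 − 0.3 − 0.22 = 0.48.
Physical capital: 0.3 × 14.9 = 4.47 pp.
The human-capital index: 0.22 × 3.9 = 0.858 pp.
Hours worked: 0.48 × 3.7 = 1.776 pp.
Output growth = 0.8 + 7.104 = 7.904%.

7.904%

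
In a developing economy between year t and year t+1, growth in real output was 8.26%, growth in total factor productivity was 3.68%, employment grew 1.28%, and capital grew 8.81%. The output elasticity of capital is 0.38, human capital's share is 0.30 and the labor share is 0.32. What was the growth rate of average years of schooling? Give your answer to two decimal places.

Average years of schooling grew 2.74%.

Labor's share = 1 − 0.38 − 0.3 = 0.32.
gY = gA + 0.38×8.81 + 0.32×1.28 + 0.3×g.
0.3×g = 8.26 − 3.68 − 3.7574 = 0.8226.
g = 0.8226 / 0.3 = 2.742%.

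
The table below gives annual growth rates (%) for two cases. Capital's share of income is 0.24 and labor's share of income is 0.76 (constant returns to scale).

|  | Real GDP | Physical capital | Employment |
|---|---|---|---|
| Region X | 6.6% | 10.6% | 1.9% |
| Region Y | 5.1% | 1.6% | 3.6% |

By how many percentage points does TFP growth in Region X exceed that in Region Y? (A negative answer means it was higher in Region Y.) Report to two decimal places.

0.63 percentage points

Labor's share = 1 − 0.24 = 0.76.
Region X: TFP = 6.6 − 2.544 − 1.444 = 2.612%.
Region Y: TFP = 5.1 − 0.384 − 2.736 = 1.98%.
Difference = 2.612 − (1.98) = 0.632 pp.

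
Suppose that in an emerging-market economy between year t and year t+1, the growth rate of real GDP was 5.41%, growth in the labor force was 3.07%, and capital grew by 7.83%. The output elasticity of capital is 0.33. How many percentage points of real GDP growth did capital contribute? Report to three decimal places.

Contribution = share × growth = 0.33 × 7.83 = 2.5839 pp.

2.584 percentage points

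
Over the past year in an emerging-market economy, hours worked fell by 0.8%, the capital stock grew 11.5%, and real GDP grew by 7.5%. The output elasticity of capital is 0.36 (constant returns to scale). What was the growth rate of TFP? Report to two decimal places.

TFP growth was 3.87%.

Labor's share = 1 − 0.36 = 0.64.
The capital stock: 0.36 × 11.5 = 4.14 pp.
Hours worked: 0.64 × (-0.8) = -0.512 pp.
TFP growth = 7.5 − 3.628 = 3.872%.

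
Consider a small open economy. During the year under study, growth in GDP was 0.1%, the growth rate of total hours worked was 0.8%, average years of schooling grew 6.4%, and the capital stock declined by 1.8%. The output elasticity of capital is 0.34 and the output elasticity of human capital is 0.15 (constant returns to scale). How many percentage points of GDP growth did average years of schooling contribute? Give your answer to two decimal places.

Contribution = share × growth = 0.15 × 6.4 = 0.96 pp.

0.96 pp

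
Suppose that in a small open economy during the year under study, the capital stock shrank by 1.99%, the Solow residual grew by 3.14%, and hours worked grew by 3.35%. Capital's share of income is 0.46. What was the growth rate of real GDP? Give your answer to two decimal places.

Labor's share = 1 − 0.46 = 0.54.
The capital stock: 0.46 × (-1.99) = -0.9154 pp.
Hours worked: 0.54 × 3.35 = 1.809 pp.
Output growth = 3.14 + 0.8936 = 4.0336%.

4.03%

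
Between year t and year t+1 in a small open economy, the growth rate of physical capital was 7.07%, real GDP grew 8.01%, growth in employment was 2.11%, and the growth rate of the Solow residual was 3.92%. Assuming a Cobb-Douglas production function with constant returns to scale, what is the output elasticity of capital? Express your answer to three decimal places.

0.399

gY = gA + α·gK + (1−α)·gL, so gY − gA − gL = α(gK − gL).
8.01 − 3.92 − 2.11 = α × (7.07 − 2.11).
1.98 = 4.96 α, so α = 0.39919.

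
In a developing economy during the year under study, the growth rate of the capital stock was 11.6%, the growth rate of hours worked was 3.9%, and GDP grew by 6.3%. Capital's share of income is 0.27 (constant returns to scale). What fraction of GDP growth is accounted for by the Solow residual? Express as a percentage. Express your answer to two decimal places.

Labor's share = 1 − 0.27 = 0.73.
The capital stock: 0.27 × 11.6 = 3.132 pp.
Hours worked: 0.73 × 3.9 = 2.847 pp.
TFP growth = 6.3 − 5.979 = 0.321%.
TFP share of growth = 0.321 / 6.3 × 100 = 5.0952%.

The Solow residual accounted for 5.10% of growth.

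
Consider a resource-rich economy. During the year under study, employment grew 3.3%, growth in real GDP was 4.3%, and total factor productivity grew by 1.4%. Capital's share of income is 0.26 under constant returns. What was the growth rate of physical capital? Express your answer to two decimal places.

Labor's share = 1 − 0.26 = 0.74.
gY = gA + 0.74×3.3 + 0.26×g.
0.26×g = 4.3 − 1.4 − 2.442 = 0.458.
g = 0.458 / 0.26 = 1.7615%.

Physical capital growth was 1.76%.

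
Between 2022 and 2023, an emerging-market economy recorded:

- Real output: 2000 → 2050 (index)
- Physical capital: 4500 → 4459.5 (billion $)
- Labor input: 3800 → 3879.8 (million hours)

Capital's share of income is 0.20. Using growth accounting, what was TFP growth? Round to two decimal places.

TFP growth was 1.00%.

Real output growth = (2050 − 2000) / 2000 = 2.5%.
Physical capital growth = (4459.5 − 4500) / 4500 = -0.9%.
Labor input growth = (3879.8 − 3800) / 3800 = 2.1%.
Labor's share = 1 − 0.2 = 0.8.
Physical capital: 0.2 × (-0.9) = -0.18 pp.
Labor input: 0.8 × 2.1 = 1.68 pp.
TFP growth = 2.5 − 1.5 = 1%.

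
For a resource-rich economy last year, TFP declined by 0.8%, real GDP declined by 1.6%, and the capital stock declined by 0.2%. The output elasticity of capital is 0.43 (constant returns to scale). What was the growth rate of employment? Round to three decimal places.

Labor's share = 1 − 0.43 = 0.57.
gY = gA + 0.43×(-0.2) + 0.57×g.
0.57×g = -1.6 + 0.8 + 0.086 = -0.714.
g = -0.714 / 0.57 = -1.25263%.

-1.253%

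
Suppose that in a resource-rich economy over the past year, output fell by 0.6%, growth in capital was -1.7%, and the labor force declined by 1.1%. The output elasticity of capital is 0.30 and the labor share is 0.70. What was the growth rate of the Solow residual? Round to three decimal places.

The Solow residual grew 0.680%.

Labor's share = 1 − 0.3 = 0.7.
Capital: 0.3 × (-1.7) = -0.51 pp.
The labor force: 0.7 × (-1.1) = -0.77 pp.
TFP growth = -0.6 + 1.28 = 0.68%.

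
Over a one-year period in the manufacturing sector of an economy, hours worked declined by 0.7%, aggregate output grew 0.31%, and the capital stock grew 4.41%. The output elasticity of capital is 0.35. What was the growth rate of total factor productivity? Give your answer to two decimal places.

Labor's share = 1 − 0.35 = 0.65.
The capital stock: 0.35 × 4.41 = 1.5435 pp.
Hours worked: 0.65 × (-0.7) = -0.455 pp.
TFP growth = 0.31 − 1.0885 = -0.7785%.

-0.78%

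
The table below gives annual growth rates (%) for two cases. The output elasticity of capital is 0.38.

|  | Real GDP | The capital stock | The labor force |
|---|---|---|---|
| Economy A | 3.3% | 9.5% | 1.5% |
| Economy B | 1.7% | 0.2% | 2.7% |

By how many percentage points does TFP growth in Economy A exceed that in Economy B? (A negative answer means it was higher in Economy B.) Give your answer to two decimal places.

-1.19 percentage points

Labor's share = 1 − 0.38 = 0.62.
Economy A: TFP = 3.3 − 3.61 − 0.93 = -1.24%.
Economy B: TFP = 1.7 − 0.076 − 1.674 = -0.05%.
Difference = -1.24 − (-0.05) = -1.19 pp.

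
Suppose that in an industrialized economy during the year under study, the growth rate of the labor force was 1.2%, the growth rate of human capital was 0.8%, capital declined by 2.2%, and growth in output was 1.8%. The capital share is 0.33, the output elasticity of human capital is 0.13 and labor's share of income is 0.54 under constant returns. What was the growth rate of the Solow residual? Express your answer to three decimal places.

Labor's share = 1 − 0.33 − 0.13 = 0.54.
Capital: 0.33 × (-2.2) = -0.726 pp.
Human capital: 0.13 × 0.8 = 0.104 pp.
The labor force: 0.54 × 1.2 = 0.648 pp.
TFP growth = 1.8 − 0.026 = 1.774%.

1.774%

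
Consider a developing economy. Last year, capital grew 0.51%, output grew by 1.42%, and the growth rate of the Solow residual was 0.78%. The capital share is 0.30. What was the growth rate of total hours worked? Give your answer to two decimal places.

Labor's share = 1 − 0.3 = 0.7.
gY = gA + 0.3×0.51 + 0.7×g.
0.7×g = 1.42 − 0.78 − 0.153 = 0.487.
g = 0.487 / 0.7 = 0.6957%.

Total hours worked grew 0.70%.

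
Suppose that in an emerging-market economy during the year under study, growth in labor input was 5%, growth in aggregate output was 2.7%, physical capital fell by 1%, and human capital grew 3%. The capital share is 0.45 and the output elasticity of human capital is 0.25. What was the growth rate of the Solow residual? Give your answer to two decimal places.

The Solow residual growth was 0.90%.

Labor's share = 1 − 0.45 − 0.25 = 0.3.
Physical capital: 0.45 × (-1) = -0.45 pp.
Human capital: 0.25 × 3 = 0.75 pp.
Labor input: 0.3 × 5 = 1.5 pp.
TFP growth = 2.7 − 1.8 = 0.9%.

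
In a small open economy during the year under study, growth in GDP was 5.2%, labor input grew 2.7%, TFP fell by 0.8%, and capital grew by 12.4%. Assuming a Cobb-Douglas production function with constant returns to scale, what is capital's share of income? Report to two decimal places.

gY = gA + α·gK + (1−α)·gL, so gY − gA − gL = α(gK − gL).
5.2 + 0.8 − 2.7 = α × (12.4 − 2.7).
3.3 = 9.7 α, so α = 0.3402.

0.34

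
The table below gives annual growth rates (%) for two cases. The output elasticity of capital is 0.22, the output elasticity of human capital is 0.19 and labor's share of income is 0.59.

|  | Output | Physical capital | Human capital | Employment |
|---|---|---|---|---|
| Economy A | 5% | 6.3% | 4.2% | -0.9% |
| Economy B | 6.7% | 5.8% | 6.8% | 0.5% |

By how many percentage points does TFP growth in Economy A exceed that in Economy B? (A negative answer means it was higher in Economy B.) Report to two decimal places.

-0.49 percentage points

Labor's share = 1 − 0.22 − 0.19 = 0.59.
Economy A: TFP = 5 − 1.386 − 0.798 + 0.531 = 3.347%.
Economy B: TFP = 6.7 − 1.276 − 1.292 − 0.295 = 3.837%.
Difference = 3.347 − (3.837) = -0.49 pp.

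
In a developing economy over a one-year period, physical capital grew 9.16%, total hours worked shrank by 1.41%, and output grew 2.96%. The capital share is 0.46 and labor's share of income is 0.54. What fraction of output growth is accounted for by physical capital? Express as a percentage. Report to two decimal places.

Physical capital accounted for 142.35% of growth.

Physical capital contributed 0.46 × 9.16 = 4.2136 pp.
Share of growth = 4.2136 / 2.96 × 100 = 142.3514%.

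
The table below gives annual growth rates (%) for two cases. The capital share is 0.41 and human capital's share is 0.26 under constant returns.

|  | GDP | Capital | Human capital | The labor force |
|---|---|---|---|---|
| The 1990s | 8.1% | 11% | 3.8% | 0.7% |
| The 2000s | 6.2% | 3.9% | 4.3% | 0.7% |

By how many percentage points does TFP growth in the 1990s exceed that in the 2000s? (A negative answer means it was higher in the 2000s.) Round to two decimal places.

Labor's share = 1 − 0.41 − 0.26 = 0.33.
The 1990s: TFP = 8.1 − 4.51 − 0.988 − 0.231 = 2.371%.
The 2000s: TFP = 6.2 − 1.599 − 1.118 − 0.231 = 3.252%.
Difference = 2.371 − (3.252) = -0.881 pp.

-0.88 percentage points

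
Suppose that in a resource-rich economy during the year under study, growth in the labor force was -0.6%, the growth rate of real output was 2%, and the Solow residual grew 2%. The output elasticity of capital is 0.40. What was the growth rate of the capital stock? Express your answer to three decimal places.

Labor's share = 1 − 0.4 = 0.6.
gY = gA + 0.6×(-0.6) + 0.4×g.
0.4×g = 2 − 2 + 0.36 = 0.36.
g = 0.36 / 0.4 = 0.9%.

The capital stock grew 0.900%.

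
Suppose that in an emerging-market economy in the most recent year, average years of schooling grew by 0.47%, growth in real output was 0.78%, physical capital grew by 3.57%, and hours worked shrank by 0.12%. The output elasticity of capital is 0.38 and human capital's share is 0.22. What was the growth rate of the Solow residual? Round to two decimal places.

-0.63%

Labor's share = 1 − 0.38 − 0.22 = 0.4.
Physical capital: 0.38 × 3.57 = 1.3566 pp.
Average years of schooling: 0.22 × 0.47 = 0.1034 pp.
Hours worked: 0.4 × (-0.12) = -0.048 pp.
TFP growth = 0.78 − 1.412 = -0.632%.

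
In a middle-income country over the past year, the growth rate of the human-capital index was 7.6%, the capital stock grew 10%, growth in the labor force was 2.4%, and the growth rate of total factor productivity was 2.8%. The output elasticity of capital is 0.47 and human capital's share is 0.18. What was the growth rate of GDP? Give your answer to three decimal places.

Labor's share = 1 − 0.47 − 0.18 = 0.35.
The capital stock: 0.47 × 10 = 4.7 pp.
The human-capital index: 0.18 × 7.6 = 1.368 pp.
The labor force: 0.35 × 2.4 = 0.84 pp.
Output growth = 2.8 + 6.908 = 9.708%.

GDP growth was 9.708%.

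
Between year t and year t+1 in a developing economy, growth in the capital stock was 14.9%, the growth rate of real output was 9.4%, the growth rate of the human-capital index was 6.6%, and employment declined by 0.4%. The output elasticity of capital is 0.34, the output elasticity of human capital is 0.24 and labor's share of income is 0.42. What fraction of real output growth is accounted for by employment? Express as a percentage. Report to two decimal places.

Labor's share = 1 − 0.34 − 0.24 = 0.42.
Employment contributed 0.42 × (-0.4) = -0.168 pp.
Share of growth = -0.168 / 9.4 × 100 = -1.7872%.

Employment accounted for -1.79% of growth.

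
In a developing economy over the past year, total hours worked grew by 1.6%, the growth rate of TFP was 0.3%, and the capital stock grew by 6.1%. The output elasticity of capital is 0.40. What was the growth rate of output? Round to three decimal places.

Labor's share = 1 − 0.4 = 0.6.
The capital stock: 0.4 × 6.1 = 2.44 pp.
Total hours worked: 0.6 × 1.6 = 0.96 pp.
Output growth = 0.3 + 3.4 = 3.7%.

3.700%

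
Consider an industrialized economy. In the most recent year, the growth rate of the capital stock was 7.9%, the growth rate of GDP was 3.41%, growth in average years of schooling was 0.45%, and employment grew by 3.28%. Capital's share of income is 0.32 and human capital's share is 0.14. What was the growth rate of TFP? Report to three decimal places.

-0.952%

Labor's share = 1 − 0.32 − 0.14 = 0.54.
The capital stock: 0.32 × 7.9 = 2.528 pp.
Average years of schooling: 0.14 × 0.45 = 0.063 pp.
Employment: 0.54 × 3.28 = 1.7712 pp.
TFP growth = 3.41 − 4.3622 = -0.9522%.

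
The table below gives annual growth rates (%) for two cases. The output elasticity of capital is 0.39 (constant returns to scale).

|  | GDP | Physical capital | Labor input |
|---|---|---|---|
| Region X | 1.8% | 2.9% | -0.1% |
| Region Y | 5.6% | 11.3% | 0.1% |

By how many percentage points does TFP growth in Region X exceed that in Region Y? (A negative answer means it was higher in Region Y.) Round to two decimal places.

Labor's share = 1 − 0.39 = 0.61.
Region X: TFP = 1.8 − 1.131 + 0.061 = 0.73%.
Region Y: TFP = 5.6 − 4.407 − 0.061 = 1.132%.
Difference = 0.73 − (1.132) = -0.402 pp.

-0.40 percentage points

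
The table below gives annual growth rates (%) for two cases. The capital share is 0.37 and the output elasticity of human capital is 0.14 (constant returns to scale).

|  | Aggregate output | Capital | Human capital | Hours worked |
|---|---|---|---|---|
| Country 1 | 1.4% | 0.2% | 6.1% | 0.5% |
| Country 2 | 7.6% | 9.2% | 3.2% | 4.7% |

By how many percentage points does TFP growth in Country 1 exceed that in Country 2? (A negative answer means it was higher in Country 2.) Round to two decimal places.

Labor's share = 1 − 0.37 − 0.14 = 0.49.
Country 1: TFP = 1.4 − 0.074 − 0.854 − 0.245 = 0.227%.
Country 2: TFP = 7.6 − 3.404 − 0.448 − 2.303 = 1.445%.
Difference = 0.227 − (1.445) = -1.218 pp.

-1.22 percentage points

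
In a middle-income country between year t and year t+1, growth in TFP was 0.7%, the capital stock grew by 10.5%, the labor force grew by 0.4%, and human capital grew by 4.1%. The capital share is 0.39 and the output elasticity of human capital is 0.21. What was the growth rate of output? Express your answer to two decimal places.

Labor's share = 1 − 0.39 − 0.21 = 0.4.
The capital stock: 0.39 × 10.5 = 4.095 pp.
Human capital: 0.21 × 4.1 = 0.861 pp.
The labor force: 0.4 × 0.4 = 0.16 pp.
Output growth = 0.7 + 5.116 = 5.816%.

Output grew 5.82%.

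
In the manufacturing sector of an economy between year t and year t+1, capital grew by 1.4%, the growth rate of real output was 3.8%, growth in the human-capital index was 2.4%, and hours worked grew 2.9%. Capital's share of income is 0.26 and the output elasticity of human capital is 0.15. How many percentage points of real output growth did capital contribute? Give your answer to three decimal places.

0.364 pp

Contribution = share × growth = 0.26 × 1.4 = 0.364 pp.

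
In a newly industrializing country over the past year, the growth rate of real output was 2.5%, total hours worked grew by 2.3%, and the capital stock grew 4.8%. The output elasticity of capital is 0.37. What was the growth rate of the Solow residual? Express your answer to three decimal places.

Labor's share = 1 − 0.37 = 0.63.
The capital stock: 0.37 × 4.8 = 1.776 pp.
Total hours worked: 0.63 × 2.3 = 1.449 pp.
TFP growth = 2.5 − 3.225 = -0.725%.

-0.725%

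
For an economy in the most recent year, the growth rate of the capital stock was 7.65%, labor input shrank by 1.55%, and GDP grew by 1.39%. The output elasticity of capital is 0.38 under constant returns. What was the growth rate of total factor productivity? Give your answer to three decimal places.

-0.556%

Labor's share = 1 − 0.38 = 0.62.
The capital stock: 0.38 × 7.65 = 2.907 pp.
Labor input: 0.62 × (-1.55) = -0.961 pp.
TFP growth = 1.39 − 1.946 = -0.556%.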